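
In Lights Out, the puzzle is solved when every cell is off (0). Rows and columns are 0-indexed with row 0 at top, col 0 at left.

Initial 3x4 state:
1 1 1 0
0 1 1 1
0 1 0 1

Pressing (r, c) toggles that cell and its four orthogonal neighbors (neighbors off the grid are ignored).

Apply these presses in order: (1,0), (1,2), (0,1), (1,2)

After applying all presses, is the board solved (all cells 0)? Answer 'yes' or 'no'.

After press 1 at (1,0):
0 1 1 0
1 0 1 1
1 1 0 1

After press 2 at (1,2):
0 1 0 0
1 1 0 0
1 1 1 1

After press 3 at (0,1):
1 0 1 0
1 0 0 0
1 1 1 1

After press 4 at (1,2):
1 0 0 0
1 1 1 1
1 1 0 1

Lights still on: 8

Answer: no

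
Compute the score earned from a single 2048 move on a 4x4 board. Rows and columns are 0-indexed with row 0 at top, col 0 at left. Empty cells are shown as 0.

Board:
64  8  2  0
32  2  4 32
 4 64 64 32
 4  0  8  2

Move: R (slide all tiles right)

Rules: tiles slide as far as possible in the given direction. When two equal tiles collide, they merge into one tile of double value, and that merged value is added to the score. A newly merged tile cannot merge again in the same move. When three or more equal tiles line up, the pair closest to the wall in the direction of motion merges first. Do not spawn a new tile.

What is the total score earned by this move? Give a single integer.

Answer: 128

Derivation:
Slide right:
row 0: [64, 8, 2, 0] -> [0, 64, 8, 2]  score +0 (running 0)
row 1: [32, 2, 4, 32] -> [32, 2, 4, 32]  score +0 (running 0)
row 2: [4, 64, 64, 32] -> [0, 4, 128, 32]  score +128 (running 128)
row 3: [4, 0, 8, 2] -> [0, 4, 8, 2]  score +0 (running 128)
Board after move:
  0  64   8   2
 32   2   4  32
  0   4 128  32
  0   4   8   2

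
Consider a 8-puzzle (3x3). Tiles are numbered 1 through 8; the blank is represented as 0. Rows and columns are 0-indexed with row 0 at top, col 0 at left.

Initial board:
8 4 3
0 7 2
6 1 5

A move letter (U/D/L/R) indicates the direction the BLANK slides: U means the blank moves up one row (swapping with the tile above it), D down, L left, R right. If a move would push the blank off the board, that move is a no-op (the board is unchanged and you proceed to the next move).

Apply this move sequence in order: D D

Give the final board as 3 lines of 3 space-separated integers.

Answer: 8 4 3
6 7 2
0 1 5

Derivation:
After move 1 (D):
8 4 3
6 7 2
0 1 5

After move 2 (D):
8 4 3
6 7 2
0 1 5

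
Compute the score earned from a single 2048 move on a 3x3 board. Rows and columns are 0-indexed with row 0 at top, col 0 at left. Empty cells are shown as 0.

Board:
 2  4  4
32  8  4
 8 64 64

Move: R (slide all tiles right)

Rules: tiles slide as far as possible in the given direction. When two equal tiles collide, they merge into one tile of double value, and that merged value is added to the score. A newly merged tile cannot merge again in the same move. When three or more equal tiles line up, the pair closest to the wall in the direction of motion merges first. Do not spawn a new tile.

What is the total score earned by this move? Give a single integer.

Slide right:
row 0: [2, 4, 4] -> [0, 2, 8]  score +8 (running 8)
row 1: [32, 8, 4] -> [32, 8, 4]  score +0 (running 8)
row 2: [8, 64, 64] -> [0, 8, 128]  score +128 (running 136)
Board after move:
  0   2   8
 32   8   4
  0   8 128

Answer: 136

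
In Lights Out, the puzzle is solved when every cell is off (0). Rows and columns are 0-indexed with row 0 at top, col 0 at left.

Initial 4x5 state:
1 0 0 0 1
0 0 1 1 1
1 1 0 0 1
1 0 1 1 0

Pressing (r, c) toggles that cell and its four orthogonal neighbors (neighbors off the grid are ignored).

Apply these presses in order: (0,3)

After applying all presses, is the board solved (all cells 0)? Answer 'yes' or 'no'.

After press 1 at (0,3):
1 0 1 1 0
0 0 1 0 1
1 1 0 0 1
1 0 1 1 0

Lights still on: 11

Answer: no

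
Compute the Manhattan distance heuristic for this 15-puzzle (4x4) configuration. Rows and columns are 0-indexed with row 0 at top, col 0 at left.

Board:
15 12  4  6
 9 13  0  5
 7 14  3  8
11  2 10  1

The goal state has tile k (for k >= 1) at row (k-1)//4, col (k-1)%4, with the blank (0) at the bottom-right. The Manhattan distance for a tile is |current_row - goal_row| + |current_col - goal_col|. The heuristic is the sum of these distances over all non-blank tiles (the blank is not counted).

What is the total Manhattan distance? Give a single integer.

Answer: 41

Derivation:
Tile 15: (0,0)->(3,2) = 5
Tile 12: (0,1)->(2,3) = 4
Tile 4: (0,2)->(0,3) = 1
Tile 6: (0,3)->(1,1) = 3
Tile 9: (1,0)->(2,0) = 1
Tile 13: (1,1)->(3,0) = 3
Tile 5: (1,3)->(1,0) = 3
Tile 7: (2,0)->(1,2) = 3
Tile 14: (2,1)->(3,1) = 1
Tile 3: (2,2)->(0,2) = 2
Tile 8: (2,3)->(1,3) = 1
Tile 11: (3,0)->(2,2) = 3
Tile 2: (3,1)->(0,1) = 3
Tile 10: (3,2)->(2,1) = 2
Tile 1: (3,3)->(0,0) = 6
Sum: 5 + 4 + 1 + 3 + 1 + 3 + 3 + 3 + 1 + 2 + 1 + 3 + 3 + 2 + 6 = 41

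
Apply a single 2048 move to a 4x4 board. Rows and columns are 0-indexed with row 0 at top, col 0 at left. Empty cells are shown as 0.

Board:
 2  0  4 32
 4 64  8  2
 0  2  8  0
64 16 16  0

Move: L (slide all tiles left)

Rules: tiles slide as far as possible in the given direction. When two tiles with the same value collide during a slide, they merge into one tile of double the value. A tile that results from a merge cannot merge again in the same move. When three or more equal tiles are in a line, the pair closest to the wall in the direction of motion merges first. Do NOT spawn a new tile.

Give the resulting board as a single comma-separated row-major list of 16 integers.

Slide left:
row 0: [2, 0, 4, 32] -> [2, 4, 32, 0]
row 1: [4, 64, 8, 2] -> [4, 64, 8, 2]
row 2: [0, 2, 8, 0] -> [2, 8, 0, 0]
row 3: [64, 16, 16, 0] -> [64, 32, 0, 0]

Answer: 2, 4, 32, 0, 4, 64, 8, 2, 2, 8, 0, 0, 64, 32, 0, 0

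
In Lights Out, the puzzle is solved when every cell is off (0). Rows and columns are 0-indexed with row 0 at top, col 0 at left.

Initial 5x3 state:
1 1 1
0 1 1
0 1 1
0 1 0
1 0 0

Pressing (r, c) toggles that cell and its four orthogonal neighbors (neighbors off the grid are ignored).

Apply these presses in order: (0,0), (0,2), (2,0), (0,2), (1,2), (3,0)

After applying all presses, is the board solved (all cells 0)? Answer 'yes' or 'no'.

After press 1 at (0,0):
0 0 1
1 1 1
0 1 1
0 1 0
1 0 0

After press 2 at (0,2):
0 1 0
1 1 0
0 1 1
0 1 0
1 0 0

After press 3 at (2,0):
0 1 0
0 1 0
1 0 1
1 1 0
1 0 0

After press 4 at (0,2):
0 0 1
0 1 1
1 0 1
1 1 0
1 0 0

After press 5 at (1,2):
0 0 0
0 0 0
1 0 0
1 1 0
1 0 0

After press 6 at (3,0):
0 0 0
0 0 0
0 0 0
0 0 0
0 0 0

Lights still on: 0

Answer: yes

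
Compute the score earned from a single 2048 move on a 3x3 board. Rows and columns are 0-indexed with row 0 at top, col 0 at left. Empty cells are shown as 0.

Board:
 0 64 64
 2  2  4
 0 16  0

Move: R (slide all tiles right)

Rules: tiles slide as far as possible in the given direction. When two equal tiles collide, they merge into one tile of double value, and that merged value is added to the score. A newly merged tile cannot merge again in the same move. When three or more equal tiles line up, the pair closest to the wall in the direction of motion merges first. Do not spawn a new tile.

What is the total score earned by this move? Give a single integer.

Slide right:
row 0: [0, 64, 64] -> [0, 0, 128]  score +128 (running 128)
row 1: [2, 2, 4] -> [0, 4, 4]  score +4 (running 132)
row 2: [0, 16, 0] -> [0, 0, 16]  score +0 (running 132)
Board after move:
  0   0 128
  0   4   4
  0   0  16

Answer: 132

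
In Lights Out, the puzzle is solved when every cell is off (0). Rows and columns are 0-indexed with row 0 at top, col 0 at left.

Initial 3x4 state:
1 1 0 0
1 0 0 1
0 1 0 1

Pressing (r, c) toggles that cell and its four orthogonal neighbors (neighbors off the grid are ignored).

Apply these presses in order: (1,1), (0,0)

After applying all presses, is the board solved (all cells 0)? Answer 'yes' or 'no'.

Answer: no

Derivation:
After press 1 at (1,1):
1 0 0 0
0 1 1 1
0 0 0 1

After press 2 at (0,0):
0 1 0 0
1 1 1 1
0 0 0 1

Lights still on: 6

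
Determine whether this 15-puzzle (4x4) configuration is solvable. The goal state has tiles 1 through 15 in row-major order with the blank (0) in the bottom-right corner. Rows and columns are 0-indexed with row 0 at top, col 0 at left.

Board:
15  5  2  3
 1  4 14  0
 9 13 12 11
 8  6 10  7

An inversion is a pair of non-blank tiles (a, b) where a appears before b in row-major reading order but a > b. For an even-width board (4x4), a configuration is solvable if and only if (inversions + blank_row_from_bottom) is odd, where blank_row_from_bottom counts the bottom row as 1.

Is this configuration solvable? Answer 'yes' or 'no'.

Answer: no

Derivation:
Inversions: 49
Blank is in row 1 (0-indexed from top), which is row 3 counting from the bottom (bottom = 1).
49 + 3 = 52, which is even, so the puzzle is not solvable.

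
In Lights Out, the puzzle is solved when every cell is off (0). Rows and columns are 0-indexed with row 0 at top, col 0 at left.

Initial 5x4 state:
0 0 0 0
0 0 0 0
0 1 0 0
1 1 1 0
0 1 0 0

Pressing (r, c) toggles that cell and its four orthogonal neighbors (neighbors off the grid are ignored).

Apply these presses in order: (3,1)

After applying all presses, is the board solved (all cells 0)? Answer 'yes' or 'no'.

After press 1 at (3,1):
0 0 0 0
0 0 0 0
0 0 0 0
0 0 0 0
0 0 0 0

Lights still on: 0

Answer: yes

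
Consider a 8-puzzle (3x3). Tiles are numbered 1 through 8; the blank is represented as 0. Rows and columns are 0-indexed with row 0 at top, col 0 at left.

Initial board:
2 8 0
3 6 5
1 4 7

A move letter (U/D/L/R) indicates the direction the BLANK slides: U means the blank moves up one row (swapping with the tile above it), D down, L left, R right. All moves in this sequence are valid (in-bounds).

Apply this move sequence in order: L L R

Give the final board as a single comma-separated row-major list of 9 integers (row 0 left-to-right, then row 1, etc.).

After move 1 (L):
2 0 8
3 6 5
1 4 7

After move 2 (L):
0 2 8
3 6 5
1 4 7

After move 3 (R):
2 0 8
3 6 5
1 4 7

Answer: 2, 0, 8, 3, 6, 5, 1, 4, 7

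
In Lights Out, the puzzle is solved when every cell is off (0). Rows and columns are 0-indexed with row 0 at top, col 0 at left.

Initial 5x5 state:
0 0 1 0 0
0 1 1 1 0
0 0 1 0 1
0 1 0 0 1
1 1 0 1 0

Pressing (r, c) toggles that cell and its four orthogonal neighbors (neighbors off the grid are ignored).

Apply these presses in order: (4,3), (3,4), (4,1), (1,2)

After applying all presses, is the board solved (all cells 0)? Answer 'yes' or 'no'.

After press 1 at (4,3):
0 0 1 0 0
0 1 1 1 0
0 0 1 0 1
0 1 0 1 1
1 1 1 0 1

After press 2 at (3,4):
0 0 1 0 0
0 1 1 1 0
0 0 1 0 0
0 1 0 0 0
1 1 1 0 0

After press 3 at (4,1):
0 0 1 0 0
0 1 1 1 0
0 0 1 0 0
0 0 0 0 0
0 0 0 0 0

After press 4 at (1,2):
0 0 0 0 0
0 0 0 0 0
0 0 0 0 0
0 0 0 0 0
0 0 0 0 0

Lights still on: 0

Answer: yes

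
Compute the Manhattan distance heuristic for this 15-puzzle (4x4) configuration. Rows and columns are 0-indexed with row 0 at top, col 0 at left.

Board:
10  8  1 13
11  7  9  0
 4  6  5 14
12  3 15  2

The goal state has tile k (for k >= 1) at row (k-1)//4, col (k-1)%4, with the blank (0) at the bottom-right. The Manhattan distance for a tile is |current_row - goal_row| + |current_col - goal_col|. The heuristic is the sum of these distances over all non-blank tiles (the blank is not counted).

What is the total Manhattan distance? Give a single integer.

Answer: 46

Derivation:
Tile 10: at (0,0), goal (2,1), distance |0-2|+|0-1| = 3
Tile 8: at (0,1), goal (1,3), distance |0-1|+|1-3| = 3
Tile 1: at (0,2), goal (0,0), distance |0-0|+|2-0| = 2
Tile 13: at (0,3), goal (3,0), distance |0-3|+|3-0| = 6
Tile 11: at (1,0), goal (2,2), distance |1-2|+|0-2| = 3
Tile 7: at (1,1), goal (1,2), distance |1-1|+|1-2| = 1
Tile 9: at (1,2), goal (2,0), distance |1-2|+|2-0| = 3
Tile 4: at (2,0), goal (0,3), distance |2-0|+|0-3| = 5
Tile 6: at (2,1), goal (1,1), distance |2-1|+|1-1| = 1
Tile 5: at (2,2), goal (1,0), distance |2-1|+|2-0| = 3
Tile 14: at (2,3), goal (3,1), distance |2-3|+|3-1| = 3
Tile 12: at (3,0), goal (2,3), distance |3-2|+|0-3| = 4
Tile 3: at (3,1), goal (0,2), distance |3-0|+|1-2| = 4
Tile 15: at (3,2), goal (3,2), distance |3-3|+|2-2| = 0
Tile 2: at (3,3), goal (0,1), distance |3-0|+|3-1| = 5
Sum: 3 + 3 + 2 + 6 + 3 + 1 + 3 + 5 + 1 + 3 + 3 + 4 + 4 + 0 + 5 = 46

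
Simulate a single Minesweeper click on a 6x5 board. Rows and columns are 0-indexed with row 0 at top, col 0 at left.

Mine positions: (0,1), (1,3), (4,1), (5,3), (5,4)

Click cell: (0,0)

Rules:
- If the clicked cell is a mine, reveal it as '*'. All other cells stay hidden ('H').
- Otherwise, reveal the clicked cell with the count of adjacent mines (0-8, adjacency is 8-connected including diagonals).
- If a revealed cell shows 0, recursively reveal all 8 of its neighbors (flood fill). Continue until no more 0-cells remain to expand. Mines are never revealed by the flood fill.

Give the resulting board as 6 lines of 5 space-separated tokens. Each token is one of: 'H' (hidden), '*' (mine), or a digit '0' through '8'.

1 H H H H
H H H H H
H H H H H
H H H H H
H H H H H
H H H H H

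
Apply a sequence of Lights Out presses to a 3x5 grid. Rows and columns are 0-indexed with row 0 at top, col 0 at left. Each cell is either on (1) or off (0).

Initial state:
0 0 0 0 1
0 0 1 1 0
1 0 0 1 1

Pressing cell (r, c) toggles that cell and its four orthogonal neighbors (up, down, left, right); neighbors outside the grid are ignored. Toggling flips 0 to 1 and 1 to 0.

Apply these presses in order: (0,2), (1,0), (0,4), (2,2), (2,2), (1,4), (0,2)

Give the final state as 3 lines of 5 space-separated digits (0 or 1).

After press 1 at (0,2):
0 1 1 1 1
0 0 0 1 0
1 0 0 1 1

After press 2 at (1,0):
1 1 1 1 1
1 1 0 1 0
0 0 0 1 1

After press 3 at (0,4):
1 1 1 0 0
1 1 0 1 1
0 0 0 1 1

After press 4 at (2,2):
1 1 1 0 0
1 1 1 1 1
0 1 1 0 1

After press 5 at (2,2):
1 1 1 0 0
1 1 0 1 1
0 0 0 1 1

After press 6 at (1,4):
1 1 1 0 1
1 1 0 0 0
0 0 0 1 0

After press 7 at (0,2):
1 0 0 1 1
1 1 1 0 0
0 0 0 1 0

Answer: 1 0 0 1 1
1 1 1 0 0
0 0 0 1 0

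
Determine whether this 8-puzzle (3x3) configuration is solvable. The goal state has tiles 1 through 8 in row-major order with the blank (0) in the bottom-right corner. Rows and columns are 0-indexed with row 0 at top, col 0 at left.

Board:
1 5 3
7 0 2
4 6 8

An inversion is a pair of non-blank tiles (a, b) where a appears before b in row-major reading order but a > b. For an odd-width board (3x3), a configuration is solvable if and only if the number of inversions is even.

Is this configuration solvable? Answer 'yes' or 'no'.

Answer: no

Derivation:
Inversions (pairs i<j in row-major order where tile[i] > tile[j] > 0): 7
7 is odd, so the puzzle is not solvable.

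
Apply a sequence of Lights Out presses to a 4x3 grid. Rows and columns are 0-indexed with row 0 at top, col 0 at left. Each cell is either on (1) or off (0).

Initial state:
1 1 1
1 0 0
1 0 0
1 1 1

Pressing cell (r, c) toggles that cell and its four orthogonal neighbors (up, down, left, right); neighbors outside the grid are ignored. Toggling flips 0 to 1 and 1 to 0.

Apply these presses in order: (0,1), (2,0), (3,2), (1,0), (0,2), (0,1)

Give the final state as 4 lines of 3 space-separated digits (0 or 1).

After press 1 at (0,1):
0 0 0
1 1 0
1 0 0
1 1 1

After press 2 at (2,0):
0 0 0
0 1 0
0 1 0
0 1 1

After press 3 at (3,2):
0 0 0
0 1 0
0 1 1
0 0 0

After press 4 at (1,0):
1 0 0
1 0 0
1 1 1
0 0 0

After press 5 at (0,2):
1 1 1
1 0 1
1 1 1
0 0 0

After press 6 at (0,1):
0 0 0
1 1 1
1 1 1
0 0 0

Answer: 0 0 0
1 1 1
1 1 1
0 0 0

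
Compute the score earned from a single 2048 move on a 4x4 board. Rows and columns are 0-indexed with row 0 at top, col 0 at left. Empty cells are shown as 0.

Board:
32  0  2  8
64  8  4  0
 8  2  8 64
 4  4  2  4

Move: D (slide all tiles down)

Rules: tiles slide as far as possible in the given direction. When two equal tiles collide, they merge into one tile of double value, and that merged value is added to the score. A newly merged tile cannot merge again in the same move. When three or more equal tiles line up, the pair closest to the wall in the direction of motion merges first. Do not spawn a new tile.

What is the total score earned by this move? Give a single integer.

Slide down:
col 0: [32, 64, 8, 4] -> [32, 64, 8, 4]  score +0 (running 0)
col 1: [0, 8, 2, 4] -> [0, 8, 2, 4]  score +0 (running 0)
col 2: [2, 4, 8, 2] -> [2, 4, 8, 2]  score +0 (running 0)
col 3: [8, 0, 64, 4] -> [0, 8, 64, 4]  score +0 (running 0)
Board after move:
32  0  2  0
64  8  4  8
 8  2  8 64
 4  4  2  4

Answer: 0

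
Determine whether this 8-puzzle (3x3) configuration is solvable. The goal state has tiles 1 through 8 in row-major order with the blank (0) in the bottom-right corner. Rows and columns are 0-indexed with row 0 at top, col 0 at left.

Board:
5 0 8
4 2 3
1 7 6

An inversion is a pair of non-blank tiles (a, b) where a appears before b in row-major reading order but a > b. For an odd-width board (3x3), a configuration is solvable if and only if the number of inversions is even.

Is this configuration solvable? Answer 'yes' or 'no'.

Inversions (pairs i<j in row-major order where tile[i] > tile[j] > 0): 16
16 is even, so the puzzle is solvable.

Answer: yes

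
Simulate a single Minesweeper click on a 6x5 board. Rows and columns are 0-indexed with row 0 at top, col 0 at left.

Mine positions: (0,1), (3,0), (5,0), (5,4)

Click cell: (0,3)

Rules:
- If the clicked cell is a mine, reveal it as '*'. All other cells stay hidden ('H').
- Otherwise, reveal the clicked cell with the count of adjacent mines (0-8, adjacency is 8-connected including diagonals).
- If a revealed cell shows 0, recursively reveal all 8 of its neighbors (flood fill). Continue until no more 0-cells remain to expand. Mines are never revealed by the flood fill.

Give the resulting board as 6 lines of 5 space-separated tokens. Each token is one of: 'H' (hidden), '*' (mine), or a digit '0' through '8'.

H H 1 0 0
H 1 1 0 0
H 1 0 0 0
H 1 0 0 0
H 2 0 1 1
H 1 0 1 H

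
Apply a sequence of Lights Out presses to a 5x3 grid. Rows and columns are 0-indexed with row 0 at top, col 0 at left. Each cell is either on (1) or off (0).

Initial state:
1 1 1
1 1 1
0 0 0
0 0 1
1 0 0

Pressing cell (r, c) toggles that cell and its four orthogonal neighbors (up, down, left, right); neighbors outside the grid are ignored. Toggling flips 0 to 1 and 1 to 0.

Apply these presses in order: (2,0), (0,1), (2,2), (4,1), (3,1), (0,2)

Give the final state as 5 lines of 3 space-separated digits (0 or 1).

After press 1 at (2,0):
1 1 1
0 1 1
1 1 0
1 0 1
1 0 0

After press 2 at (0,1):
0 0 0
0 0 1
1 1 0
1 0 1
1 0 0

After press 3 at (2,2):
0 0 0
0 0 0
1 0 1
1 0 0
1 0 0

After press 4 at (4,1):
0 0 0
0 0 0
1 0 1
1 1 0
0 1 1

After press 5 at (3,1):
0 0 0
0 0 0
1 1 1
0 0 1
0 0 1

After press 6 at (0,2):
0 1 1
0 0 1
1 1 1
0 0 1
0 0 1

Answer: 0 1 1
0 0 1
1 1 1
0 0 1
0 0 1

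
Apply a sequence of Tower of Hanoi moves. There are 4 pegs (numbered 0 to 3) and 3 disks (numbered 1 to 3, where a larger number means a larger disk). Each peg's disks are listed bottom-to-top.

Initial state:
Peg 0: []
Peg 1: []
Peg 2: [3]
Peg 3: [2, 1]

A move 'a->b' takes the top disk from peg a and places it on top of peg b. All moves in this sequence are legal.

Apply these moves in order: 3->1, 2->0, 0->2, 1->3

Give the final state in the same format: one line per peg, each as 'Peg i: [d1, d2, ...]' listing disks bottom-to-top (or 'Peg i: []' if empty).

Answer: Peg 0: []
Peg 1: []
Peg 2: [3]
Peg 3: [2, 1]

Derivation:
After move 1 (3->1):
Peg 0: []
Peg 1: [1]
Peg 2: [3]
Peg 3: [2]

After move 2 (2->0):
Peg 0: [3]
Peg 1: [1]
Peg 2: []
Peg 3: [2]

After move 3 (0->2):
Peg 0: []
Peg 1: [1]
Peg 2: [3]
Peg 3: [2]

After move 4 (1->3):
Peg 0: []
Peg 1: []
Peg 2: [3]
Peg 3: [2, 1]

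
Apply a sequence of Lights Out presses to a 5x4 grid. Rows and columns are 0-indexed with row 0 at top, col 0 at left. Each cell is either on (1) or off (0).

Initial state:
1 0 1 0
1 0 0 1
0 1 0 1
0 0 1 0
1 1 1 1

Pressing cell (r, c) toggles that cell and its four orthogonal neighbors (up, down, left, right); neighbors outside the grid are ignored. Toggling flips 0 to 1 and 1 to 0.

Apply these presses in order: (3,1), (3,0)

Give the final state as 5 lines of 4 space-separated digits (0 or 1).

After press 1 at (3,1):
1 0 1 0
1 0 0 1
0 0 0 1
1 1 0 0
1 0 1 1

After press 2 at (3,0):
1 0 1 0
1 0 0 1
1 0 0 1
0 0 0 0
0 0 1 1

Answer: 1 0 1 0
1 0 0 1
1 0 0 1
0 0 0 0
0 0 1 1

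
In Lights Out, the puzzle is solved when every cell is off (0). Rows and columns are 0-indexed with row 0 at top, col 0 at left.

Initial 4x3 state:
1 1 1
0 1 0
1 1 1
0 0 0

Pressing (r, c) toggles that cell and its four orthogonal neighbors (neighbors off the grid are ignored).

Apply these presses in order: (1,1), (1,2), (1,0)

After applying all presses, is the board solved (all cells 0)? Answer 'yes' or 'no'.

After press 1 at (1,1):
1 0 1
1 0 1
1 0 1
0 0 0

After press 2 at (1,2):
1 0 0
1 1 0
1 0 0
0 0 0

After press 3 at (1,0):
0 0 0
0 0 0
0 0 0
0 0 0

Lights still on: 0

Answer: yes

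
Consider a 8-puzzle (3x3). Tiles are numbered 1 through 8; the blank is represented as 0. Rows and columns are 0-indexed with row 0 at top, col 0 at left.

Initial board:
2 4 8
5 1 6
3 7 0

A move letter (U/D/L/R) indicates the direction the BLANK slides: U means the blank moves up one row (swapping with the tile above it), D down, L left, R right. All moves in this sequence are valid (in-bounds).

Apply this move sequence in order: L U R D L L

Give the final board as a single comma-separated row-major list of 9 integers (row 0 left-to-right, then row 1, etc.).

After move 1 (L):
2 4 8
5 1 6
3 0 7

After move 2 (U):
2 4 8
5 0 6
3 1 7

After move 3 (R):
2 4 8
5 6 0
3 1 7

After move 4 (D):
2 4 8
5 6 7
3 1 0

After move 5 (L):
2 4 8
5 6 7
3 0 1

After move 6 (L):
2 4 8
5 6 7
0 3 1

Answer: 2, 4, 8, 5, 6, 7, 0, 3, 1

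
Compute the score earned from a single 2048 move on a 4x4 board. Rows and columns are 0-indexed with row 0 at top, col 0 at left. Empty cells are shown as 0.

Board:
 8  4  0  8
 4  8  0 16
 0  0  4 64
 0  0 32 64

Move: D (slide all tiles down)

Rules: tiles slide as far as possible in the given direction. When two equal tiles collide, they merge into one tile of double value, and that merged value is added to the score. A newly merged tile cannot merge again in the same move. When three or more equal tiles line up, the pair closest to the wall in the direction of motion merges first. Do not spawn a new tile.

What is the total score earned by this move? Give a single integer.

Answer: 128

Derivation:
Slide down:
col 0: [8, 4, 0, 0] -> [0, 0, 8, 4]  score +0 (running 0)
col 1: [4, 8, 0, 0] -> [0, 0, 4, 8]  score +0 (running 0)
col 2: [0, 0, 4, 32] -> [0, 0, 4, 32]  score +0 (running 0)
col 3: [8, 16, 64, 64] -> [0, 8, 16, 128]  score +128 (running 128)
Board after move:
  0   0   0   0
  0   0   0   8
  8   4   4  16
  4   8  32 128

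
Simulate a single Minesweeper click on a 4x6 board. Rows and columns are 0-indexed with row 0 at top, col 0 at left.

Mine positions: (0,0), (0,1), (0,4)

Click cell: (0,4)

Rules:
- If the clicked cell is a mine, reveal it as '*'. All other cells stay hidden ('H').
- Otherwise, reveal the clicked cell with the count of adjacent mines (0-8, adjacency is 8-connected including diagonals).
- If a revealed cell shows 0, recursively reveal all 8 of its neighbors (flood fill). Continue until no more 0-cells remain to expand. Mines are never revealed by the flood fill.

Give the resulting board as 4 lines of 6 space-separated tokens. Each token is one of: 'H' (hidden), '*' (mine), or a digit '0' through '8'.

H H H H * H
H H H H H H
H H H H H H
H H H H H H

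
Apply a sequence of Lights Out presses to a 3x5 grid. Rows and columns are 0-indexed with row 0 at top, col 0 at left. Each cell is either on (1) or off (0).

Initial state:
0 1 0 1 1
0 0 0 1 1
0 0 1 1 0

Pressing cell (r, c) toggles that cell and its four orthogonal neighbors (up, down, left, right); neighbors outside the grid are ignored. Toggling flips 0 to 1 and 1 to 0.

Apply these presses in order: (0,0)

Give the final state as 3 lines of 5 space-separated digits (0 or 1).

Answer: 1 0 0 1 1
1 0 0 1 1
0 0 1 1 0

Derivation:
After press 1 at (0,0):
1 0 0 1 1
1 0 0 1 1
0 0 1 1 0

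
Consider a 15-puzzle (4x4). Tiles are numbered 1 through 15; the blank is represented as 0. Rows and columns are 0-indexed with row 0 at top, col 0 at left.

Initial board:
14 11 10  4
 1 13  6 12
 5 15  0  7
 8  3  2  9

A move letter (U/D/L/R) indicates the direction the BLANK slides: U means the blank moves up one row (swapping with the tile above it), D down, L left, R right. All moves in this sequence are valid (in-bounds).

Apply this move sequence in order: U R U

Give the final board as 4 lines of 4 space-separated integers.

After move 1 (U):
14 11 10  4
 1 13  0 12
 5 15  6  7
 8  3  2  9

After move 2 (R):
14 11 10  4
 1 13 12  0
 5 15  6  7
 8  3  2  9

After move 3 (U):
14 11 10  0
 1 13 12  4
 5 15  6  7
 8  3  2  9

Answer: 14 11 10  0
 1 13 12  4
 5 15  6  7
 8  3  2  9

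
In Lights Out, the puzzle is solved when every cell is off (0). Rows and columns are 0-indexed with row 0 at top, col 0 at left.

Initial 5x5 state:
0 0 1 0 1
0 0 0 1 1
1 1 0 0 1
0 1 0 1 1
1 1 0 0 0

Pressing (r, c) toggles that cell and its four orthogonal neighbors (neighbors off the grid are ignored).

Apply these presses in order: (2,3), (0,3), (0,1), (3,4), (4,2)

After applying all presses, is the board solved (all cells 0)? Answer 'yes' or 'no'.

Answer: no

Derivation:
After press 1 at (2,3):
0 0 1 0 1
0 0 0 0 1
1 1 1 1 0
0 1 0 0 1
1 1 0 0 0

After press 2 at (0,3):
0 0 0 1 0
0 0 0 1 1
1 1 1 1 0
0 1 0 0 1
1 1 0 0 0

After press 3 at (0,1):
1 1 1 1 0
0 1 0 1 1
1 1 1 1 0
0 1 0 0 1
1 1 0 0 0

After press 4 at (3,4):
1 1 1 1 0
0 1 0 1 1
1 1 1 1 1
0 1 0 1 0
1 1 0 0 1

After press 5 at (4,2):
1 1 1 1 0
0 1 0 1 1
1 1 1 1 1
0 1 1 1 0
1 0 1 1 1

Lights still on: 19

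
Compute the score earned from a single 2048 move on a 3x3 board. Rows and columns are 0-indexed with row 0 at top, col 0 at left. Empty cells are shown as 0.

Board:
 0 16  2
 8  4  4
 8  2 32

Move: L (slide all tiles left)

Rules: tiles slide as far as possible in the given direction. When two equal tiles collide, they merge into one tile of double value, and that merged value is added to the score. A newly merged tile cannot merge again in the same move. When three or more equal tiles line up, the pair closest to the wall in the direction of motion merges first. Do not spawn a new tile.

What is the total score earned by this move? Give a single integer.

Answer: 8

Derivation:
Slide left:
row 0: [0, 16, 2] -> [16, 2, 0]  score +0 (running 0)
row 1: [8, 4, 4] -> [8, 8, 0]  score +8 (running 8)
row 2: [8, 2, 32] -> [8, 2, 32]  score +0 (running 8)
Board after move:
16  2  0
 8  8  0
 8  2 32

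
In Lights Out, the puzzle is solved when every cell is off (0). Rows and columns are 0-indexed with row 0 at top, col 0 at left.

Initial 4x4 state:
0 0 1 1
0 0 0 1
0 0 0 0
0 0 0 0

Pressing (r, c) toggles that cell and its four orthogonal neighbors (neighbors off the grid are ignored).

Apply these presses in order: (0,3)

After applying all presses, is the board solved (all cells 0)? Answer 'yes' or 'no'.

After press 1 at (0,3):
0 0 0 0
0 0 0 0
0 0 0 0
0 0 0 0

Lights still on: 0

Answer: yes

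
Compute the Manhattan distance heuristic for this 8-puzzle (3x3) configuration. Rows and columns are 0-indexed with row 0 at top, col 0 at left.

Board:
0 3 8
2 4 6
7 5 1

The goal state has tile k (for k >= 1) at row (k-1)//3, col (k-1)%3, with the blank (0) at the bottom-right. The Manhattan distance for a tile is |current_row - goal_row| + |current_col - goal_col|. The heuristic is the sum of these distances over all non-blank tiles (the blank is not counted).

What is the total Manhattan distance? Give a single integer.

Answer: 12

Derivation:
Tile 3: at (0,1), goal (0,2), distance |0-0|+|1-2| = 1
Tile 8: at (0,2), goal (2,1), distance |0-2|+|2-1| = 3
Tile 2: at (1,0), goal (0,1), distance |1-0|+|0-1| = 2
Tile 4: at (1,1), goal (1,0), distance |1-1|+|1-0| = 1
Tile 6: at (1,2), goal (1,2), distance |1-1|+|2-2| = 0
Tile 7: at (2,0), goal (2,0), distance |2-2|+|0-0| = 0
Tile 5: at (2,1), goal (1,1), distance |2-1|+|1-1| = 1
Tile 1: at (2,2), goal (0,0), distance |2-0|+|2-0| = 4
Sum: 1 + 3 + 2 + 1 + 0 + 0 + 1 + 4 = 12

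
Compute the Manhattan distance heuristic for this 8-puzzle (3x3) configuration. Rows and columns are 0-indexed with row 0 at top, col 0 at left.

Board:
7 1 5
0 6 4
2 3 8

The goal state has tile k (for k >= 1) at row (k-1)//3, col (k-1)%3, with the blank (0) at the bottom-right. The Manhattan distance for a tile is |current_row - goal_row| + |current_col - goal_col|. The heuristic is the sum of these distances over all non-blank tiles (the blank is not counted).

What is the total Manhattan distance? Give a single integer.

Answer: 15

Derivation:
Tile 7: (0,0)->(2,0) = 2
Tile 1: (0,1)->(0,0) = 1
Tile 5: (0,2)->(1,1) = 2
Tile 6: (1,1)->(1,2) = 1
Tile 4: (1,2)->(1,0) = 2
Tile 2: (2,0)->(0,1) = 3
Tile 3: (2,1)->(0,2) = 3
Tile 8: (2,2)->(2,1) = 1
Sum: 2 + 1 + 2 + 1 + 2 + 3 + 3 + 1 = 15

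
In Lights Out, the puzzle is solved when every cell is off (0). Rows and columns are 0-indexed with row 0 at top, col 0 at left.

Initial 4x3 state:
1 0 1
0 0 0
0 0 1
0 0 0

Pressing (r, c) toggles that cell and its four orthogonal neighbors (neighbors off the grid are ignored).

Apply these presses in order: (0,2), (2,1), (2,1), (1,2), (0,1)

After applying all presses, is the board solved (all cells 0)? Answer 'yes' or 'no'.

Answer: yes

Derivation:
After press 1 at (0,2):
1 1 0
0 0 1
0 0 1
0 0 0

After press 2 at (2,1):
1 1 0
0 1 1
1 1 0
0 1 0

After press 3 at (2,1):
1 1 0
0 0 1
0 0 1
0 0 0

After press 4 at (1,2):
1 1 1
0 1 0
0 0 0
0 0 0

After press 5 at (0,1):
0 0 0
0 0 0
0 0 0
0 0 0

Lights still on: 0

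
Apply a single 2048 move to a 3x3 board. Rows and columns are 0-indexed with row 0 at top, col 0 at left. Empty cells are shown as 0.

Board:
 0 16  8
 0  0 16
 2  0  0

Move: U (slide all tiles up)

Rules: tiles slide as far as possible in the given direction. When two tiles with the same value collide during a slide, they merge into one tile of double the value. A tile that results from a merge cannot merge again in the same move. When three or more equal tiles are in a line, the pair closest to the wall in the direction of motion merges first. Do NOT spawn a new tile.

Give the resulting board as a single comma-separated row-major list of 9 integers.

Slide up:
col 0: [0, 0, 2] -> [2, 0, 0]
col 1: [16, 0, 0] -> [16, 0, 0]
col 2: [8, 16, 0] -> [8, 16, 0]

Answer: 2, 16, 8, 0, 0, 16, 0, 0, 0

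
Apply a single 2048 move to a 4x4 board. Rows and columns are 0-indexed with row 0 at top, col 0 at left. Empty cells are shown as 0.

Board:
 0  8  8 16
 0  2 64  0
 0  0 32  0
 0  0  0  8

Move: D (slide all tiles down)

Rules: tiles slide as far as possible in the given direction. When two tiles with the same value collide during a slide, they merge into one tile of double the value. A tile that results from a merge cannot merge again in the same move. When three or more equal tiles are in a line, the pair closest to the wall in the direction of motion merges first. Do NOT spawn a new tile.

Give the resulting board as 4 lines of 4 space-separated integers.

Slide down:
col 0: [0, 0, 0, 0] -> [0, 0, 0, 0]
col 1: [8, 2, 0, 0] -> [0, 0, 8, 2]
col 2: [8, 64, 32, 0] -> [0, 8, 64, 32]
col 3: [16, 0, 0, 8] -> [0, 0, 16, 8]

Answer:  0  0  0  0
 0  0  8  0
 0  8 64 16
 0  2 32  8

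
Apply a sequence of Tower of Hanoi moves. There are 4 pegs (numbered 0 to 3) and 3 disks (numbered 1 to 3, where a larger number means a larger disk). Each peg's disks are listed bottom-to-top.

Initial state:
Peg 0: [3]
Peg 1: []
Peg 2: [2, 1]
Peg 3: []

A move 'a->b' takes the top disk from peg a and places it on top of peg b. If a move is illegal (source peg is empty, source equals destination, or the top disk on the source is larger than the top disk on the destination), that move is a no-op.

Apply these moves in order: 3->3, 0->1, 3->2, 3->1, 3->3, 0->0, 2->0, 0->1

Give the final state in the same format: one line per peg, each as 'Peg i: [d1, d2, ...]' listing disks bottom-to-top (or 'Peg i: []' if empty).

After move 1 (3->3):
Peg 0: [3]
Peg 1: []
Peg 2: [2, 1]
Peg 3: []

After move 2 (0->1):
Peg 0: []
Peg 1: [3]
Peg 2: [2, 1]
Peg 3: []

After move 3 (3->2):
Peg 0: []
Peg 1: [3]
Peg 2: [2, 1]
Peg 3: []

After move 4 (3->1):
Peg 0: []
Peg 1: [3]
Peg 2: [2, 1]
Peg 3: []

After move 5 (3->3):
Peg 0: []
Peg 1: [3]
Peg 2: [2, 1]
Peg 3: []

After move 6 (0->0):
Peg 0: []
Peg 1: [3]
Peg 2: [2, 1]
Peg 3: []

After move 7 (2->0):
Peg 0: [1]
Peg 1: [3]
Peg 2: [2]
Peg 3: []

After move 8 (0->1):
Peg 0: []
Peg 1: [3, 1]
Peg 2: [2]
Peg 3: []

Answer: Peg 0: []
Peg 1: [3, 1]
Peg 2: [2]
Peg 3: []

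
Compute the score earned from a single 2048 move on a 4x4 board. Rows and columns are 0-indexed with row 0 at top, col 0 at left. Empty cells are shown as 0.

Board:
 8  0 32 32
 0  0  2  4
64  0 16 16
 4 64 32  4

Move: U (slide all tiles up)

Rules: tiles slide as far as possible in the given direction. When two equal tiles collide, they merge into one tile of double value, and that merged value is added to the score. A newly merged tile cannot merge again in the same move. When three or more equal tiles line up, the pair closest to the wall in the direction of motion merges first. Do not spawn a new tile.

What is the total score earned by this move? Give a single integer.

Slide up:
col 0: [8, 0, 64, 4] -> [8, 64, 4, 0]  score +0 (running 0)
col 1: [0, 0, 0, 64] -> [64, 0, 0, 0]  score +0 (running 0)
col 2: [32, 2, 16, 32] -> [32, 2, 16, 32]  score +0 (running 0)
col 3: [32, 4, 16, 4] -> [32, 4, 16, 4]  score +0 (running 0)
Board after move:
 8 64 32 32
64  0  2  4
 4  0 16 16
 0  0 32  4

Answer: 0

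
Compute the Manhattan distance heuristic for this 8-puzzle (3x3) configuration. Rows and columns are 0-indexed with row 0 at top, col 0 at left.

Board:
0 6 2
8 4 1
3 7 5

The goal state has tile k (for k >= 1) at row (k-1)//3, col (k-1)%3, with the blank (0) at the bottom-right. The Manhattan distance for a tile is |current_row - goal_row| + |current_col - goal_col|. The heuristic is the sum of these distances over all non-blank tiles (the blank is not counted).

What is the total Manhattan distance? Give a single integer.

Answer: 16

Derivation:
Tile 6: (0,1)->(1,2) = 2
Tile 2: (0,2)->(0,1) = 1
Tile 8: (1,0)->(2,1) = 2
Tile 4: (1,1)->(1,0) = 1
Tile 1: (1,2)->(0,0) = 3
Tile 3: (2,0)->(0,2) = 4
Tile 7: (2,1)->(2,0) = 1
Tile 5: (2,2)->(1,1) = 2
Sum: 2 + 1 + 2 + 1 + 3 + 4 + 1 + 2 = 16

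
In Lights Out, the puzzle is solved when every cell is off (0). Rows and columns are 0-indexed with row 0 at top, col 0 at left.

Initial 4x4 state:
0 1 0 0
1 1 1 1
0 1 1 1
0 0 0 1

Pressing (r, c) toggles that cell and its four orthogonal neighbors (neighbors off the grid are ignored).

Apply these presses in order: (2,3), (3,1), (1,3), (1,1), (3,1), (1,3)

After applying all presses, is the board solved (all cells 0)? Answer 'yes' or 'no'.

After press 1 at (2,3):
0 1 0 0
1 1 1 0
0 1 0 0
0 0 0 0

After press 2 at (3,1):
0 1 0 0
1 1 1 0
0 0 0 0
1 1 1 0

After press 3 at (1,3):
0 1 0 1
1 1 0 1
0 0 0 1
1 1 1 0

After press 4 at (1,1):
0 0 0 1
0 0 1 1
0 1 0 1
1 1 1 0

After press 5 at (3,1):
0 0 0 1
0 0 1 1
0 0 0 1
0 0 0 0

After press 6 at (1,3):
0 0 0 0
0 0 0 0
0 0 0 0
0 0 0 0

Lights still on: 0

Answer: yes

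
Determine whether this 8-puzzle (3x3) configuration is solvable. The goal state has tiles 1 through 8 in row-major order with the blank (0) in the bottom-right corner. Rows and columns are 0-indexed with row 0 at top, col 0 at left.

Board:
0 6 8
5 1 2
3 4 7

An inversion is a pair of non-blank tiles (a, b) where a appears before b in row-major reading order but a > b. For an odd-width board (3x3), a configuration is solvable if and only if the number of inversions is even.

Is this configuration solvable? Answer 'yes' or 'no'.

Answer: no

Derivation:
Inversions (pairs i<j in row-major order where tile[i] > tile[j] > 0): 15
15 is odd, so the puzzle is not solvable.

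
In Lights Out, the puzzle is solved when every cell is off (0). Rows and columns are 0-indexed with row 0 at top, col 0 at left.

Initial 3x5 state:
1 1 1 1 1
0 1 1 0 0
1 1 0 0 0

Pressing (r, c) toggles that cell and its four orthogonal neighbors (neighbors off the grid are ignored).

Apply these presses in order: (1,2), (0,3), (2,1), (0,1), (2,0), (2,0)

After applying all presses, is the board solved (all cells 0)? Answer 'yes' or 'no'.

Answer: yes

Derivation:
After press 1 at (1,2):
1 1 0 1 1
0 0 0 1 0
1 1 1 0 0

After press 2 at (0,3):
1 1 1 0 0
0 0 0 0 0
1 1 1 0 0

After press 3 at (2,1):
1 1 1 0 0
0 1 0 0 0
0 0 0 0 0

After press 4 at (0,1):
0 0 0 0 0
0 0 0 0 0
0 0 0 0 0

After press 5 at (2,0):
0 0 0 0 0
1 0 0 0 0
1 1 0 0 0

After press 6 at (2,0):
0 0 0 0 0
0 0 0 0 0
0 0 0 0 0

Lights still on: 0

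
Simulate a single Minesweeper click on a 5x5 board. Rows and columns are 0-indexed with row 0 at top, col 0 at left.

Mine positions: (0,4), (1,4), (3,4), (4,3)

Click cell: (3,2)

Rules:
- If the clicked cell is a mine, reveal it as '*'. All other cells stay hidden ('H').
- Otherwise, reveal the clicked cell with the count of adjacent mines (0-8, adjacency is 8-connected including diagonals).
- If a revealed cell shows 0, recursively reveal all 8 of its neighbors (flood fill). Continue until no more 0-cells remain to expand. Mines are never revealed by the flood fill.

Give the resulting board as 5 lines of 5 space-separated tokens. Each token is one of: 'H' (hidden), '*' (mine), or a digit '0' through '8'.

H H H H H
H H H H H
H H H H H
H H 1 H H
H H H H H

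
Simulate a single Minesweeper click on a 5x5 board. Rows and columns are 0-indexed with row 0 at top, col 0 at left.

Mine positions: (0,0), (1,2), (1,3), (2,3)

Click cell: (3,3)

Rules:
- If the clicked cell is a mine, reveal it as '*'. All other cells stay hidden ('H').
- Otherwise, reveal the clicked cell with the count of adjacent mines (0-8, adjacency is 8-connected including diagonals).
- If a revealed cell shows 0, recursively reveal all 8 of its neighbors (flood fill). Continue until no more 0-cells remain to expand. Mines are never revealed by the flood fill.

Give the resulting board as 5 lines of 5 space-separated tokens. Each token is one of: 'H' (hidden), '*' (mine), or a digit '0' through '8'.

H H H H H
H H H H H
H H H H H
H H H 1 H
H H H H H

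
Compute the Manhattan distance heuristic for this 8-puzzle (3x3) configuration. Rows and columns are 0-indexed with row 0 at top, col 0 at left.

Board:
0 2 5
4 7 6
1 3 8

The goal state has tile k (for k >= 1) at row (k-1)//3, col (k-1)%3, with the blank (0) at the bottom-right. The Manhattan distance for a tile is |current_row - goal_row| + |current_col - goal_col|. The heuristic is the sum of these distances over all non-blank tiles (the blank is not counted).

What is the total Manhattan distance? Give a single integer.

Answer: 10

Derivation:
Tile 2: at (0,1), goal (0,1), distance |0-0|+|1-1| = 0
Tile 5: at (0,2), goal (1,1), distance |0-1|+|2-1| = 2
Tile 4: at (1,0), goal (1,0), distance |1-1|+|0-0| = 0
Tile 7: at (1,1), goal (2,0), distance |1-2|+|1-0| = 2
Tile 6: at (1,2), goal (1,2), distance |1-1|+|2-2| = 0
Tile 1: at (2,0), goal (0,0), distance |2-0|+|0-0| = 2
Tile 3: at (2,1), goal (0,2), distance |2-0|+|1-2| = 3
Tile 8: at (2,2), goal (2,1), distance |2-2|+|2-1| = 1
Sum: 0 + 2 + 0 + 2 + 0 + 2 + 3 + 1 = 10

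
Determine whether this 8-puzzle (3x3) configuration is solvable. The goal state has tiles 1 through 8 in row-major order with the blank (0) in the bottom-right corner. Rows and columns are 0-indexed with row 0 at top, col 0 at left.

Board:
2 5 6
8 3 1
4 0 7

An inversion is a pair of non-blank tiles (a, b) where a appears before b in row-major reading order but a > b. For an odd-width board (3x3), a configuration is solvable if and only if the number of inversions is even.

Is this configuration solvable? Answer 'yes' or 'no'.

Inversions (pairs i<j in row-major order where tile[i] > tile[j] > 0): 12
12 is even, so the puzzle is solvable.

Answer: yes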